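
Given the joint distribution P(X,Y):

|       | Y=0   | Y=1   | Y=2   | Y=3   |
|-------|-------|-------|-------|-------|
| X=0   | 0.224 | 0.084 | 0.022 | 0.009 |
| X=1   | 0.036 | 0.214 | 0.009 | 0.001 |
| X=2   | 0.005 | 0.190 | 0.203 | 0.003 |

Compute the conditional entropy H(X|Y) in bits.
1.0867 bits

H(X|Y) = H(X,Y) - H(Y)

H(X,Y) = -Σ_{x,y} P(x,y) log₂ P(x,y). Per-cell terms -P(x,y)·log₂P(x,y):
  X=0: 0.48349, 0.30017, 0.12114, 0.06116
  X=1: 0.17265, 0.47600, 0.06116, 0.00997
  X=2: 0.03822, 0.45523, 0.46699, 0.02514
Sum of the 12 terms: H(X,Y) = 2.6713 bits

Marginal of Y (column sums):
  P(Y=0) = 0.224 + 0.036 + 0.005 = 0.265
  P(Y=1) = 0.084 + 0.214 + 0.190 = 0.488
  P(Y=2) = 0.022 + 0.009 + 0.203 = 0.234
  P(Y=3) = 0.009 + 0.001 + 0.003 = 0.013
H(Y) = -[0.265·log₂(0.265) + 0.488·log₂(0.488) + 0.234·log₂(0.234) + 0.013·log₂(0.013)]
  = 0.50772 + 0.50510 + 0.49033 + 0.08145 = 1.5846 bits

H(X|Y) = H(X,Y) - H(Y) = 2.6713 - 1.5846 = 1.0867 bits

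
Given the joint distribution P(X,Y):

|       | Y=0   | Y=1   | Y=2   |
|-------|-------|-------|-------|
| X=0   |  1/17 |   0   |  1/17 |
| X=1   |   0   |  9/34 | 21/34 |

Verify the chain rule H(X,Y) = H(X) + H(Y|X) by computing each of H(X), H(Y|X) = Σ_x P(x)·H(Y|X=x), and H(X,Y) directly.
H(X) = 0.5226 bits, H(Y|X) = 0.8953 bits, H(X,Y) = 1.4178 bits

Marginal of X (row sums):
  P(X=0) = 1/17 + 0 + 1/17 = 2/17
  P(X=1) = 0 + 9/34 + 21/34 = 15/17
H(X) = -[(2/17)·log₂(2/17) + (15/17)·log₂(15/17)]
  = 0.36323 + 0.15933 = 0.5226 bits

H(Y|X) = Σ_x P(x)·H(Y|X=x):
  X=0: P(X=0) = 2/17, P(Y|X=0) = (1/2, 0, 1/2) → H(Y|X=0) = 1.00000
  X=1: P(X=1) = 15/17, P(Y|X=1) = (0, 3/10, 7/10) → H(Y|X=1) = 0.88129
H(Y|X) = (2/17)·1.00000 + (15/17)·0.88129 = 0.8953 bits

H(X,Y) = -Σ_{x,y} P(x,y) log₂ P(x,y). Per-cell terms -P(x,y)·log₂P(x,y):
  X=0: 0.24044, 0.00000, 0.24044
  X=1: 0.00000, 0.50758, 0.42935
  (cells with P = 0 contribute 0)
Sum of the 6 terms: H(X,Y) = 1.4178 bits

Chain rule check:
  H(X) + H(Y|X) = 0.5226 + 0.8953 = 1.4179 bits
  H(X,Y) = 1.4178 bits
✓ Chain rule verified (Δ = 0.0001 is 4-dp rounding noise: each of the three values was rounded independently).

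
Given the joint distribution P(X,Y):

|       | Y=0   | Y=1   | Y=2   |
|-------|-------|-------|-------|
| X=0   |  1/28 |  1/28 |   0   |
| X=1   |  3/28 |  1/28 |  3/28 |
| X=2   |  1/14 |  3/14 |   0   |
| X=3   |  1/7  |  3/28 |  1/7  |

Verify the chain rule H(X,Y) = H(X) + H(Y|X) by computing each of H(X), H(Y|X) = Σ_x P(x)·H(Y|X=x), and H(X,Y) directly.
H(X) = 1.8179 bits, H(Y|X) = 1.2832 bits, H(X,Y) = 3.1011 bits

Marginal of X (row sums):
  P(X=0) = 1/28 + 1/28 + 0 = 1/14
  P(X=1) = 3/28 + 1/28 + 3/28 = 1/4
  P(X=2) = 1/14 + 3/14 + 0 = 2/7
  P(X=3) = 1/7 + 3/28 + 1/7 = 11/28
H(X) = -[(1/14)·log₂(1/14) + (1/4)·log₂(1/4) + (2/7)·log₂(2/7) + (11/28)·log₂(11/28)]
  = 0.27195 + 0.50000 + 0.51639 + 0.52954 = 1.8179 bits

H(Y|X) = Σ_x P(x)·H(Y|X=x):
  X=0: P(X=0) = 1/14, P(Y|X=0) = (1/2, 1/2, 0) → H(Y|X=0) = 1.00000
  X=1: P(X=1) = 1/4, P(Y|X=1) = (3/7, 1/7, 3/7) → H(Y|X=1) = 1.44882
  X=2: P(X=2) = 2/7, P(Y|X=2) = (1/4, 3/4, 0) → H(Y|X=2) = 0.81128
  X=3: P(X=3) = 11/28, P(Y|X=3) = (4/11, 3/11, 4/11) → H(Y|X=3) = 1.57262
H(Y|X) = (1/14)·1.00000 + (1/4)·1.44882 + (2/7)·0.81128 + (11/28)·1.57262 = 1.2832 bits

H(X,Y) = -Σ_{x,y} P(x,y) log₂ P(x,y). Per-cell terms -P(x,y)·log₂P(x,y):
  X=0: 0.17169, 0.17169, 0.00000
  X=1: 0.34526, 0.17169, 0.34526
  X=2: 0.27195, 0.47623, 0.00000
  X=3: 0.40105, 0.34526, 0.40105
  (cells with P = 0 contribute 0)
Sum of the 12 terms: H(X,Y) = 3.1011 bits

Chain rule check:
  H(X) + H(Y|X) = 1.8179 + 1.2832 = 3.1011 bits
  H(X,Y) = 3.1011 bits
✓ Chain rule verified.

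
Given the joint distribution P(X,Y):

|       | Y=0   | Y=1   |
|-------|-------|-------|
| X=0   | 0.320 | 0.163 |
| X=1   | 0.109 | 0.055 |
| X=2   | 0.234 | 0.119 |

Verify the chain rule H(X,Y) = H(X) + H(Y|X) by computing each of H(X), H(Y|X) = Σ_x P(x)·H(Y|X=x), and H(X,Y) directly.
H(X) = 1.4652 bits, H(Y|X) = 0.9219 bits, H(X,Y) = 2.3871 bits

Marginal of X (row sums):
  P(X=0) = 0.320 + 0.163 = 0.483
  P(X=1) = 0.109 + 0.055 = 0.164
  P(X=2) = 0.234 + 0.119 = 0.353
H(X) = -[0.483·log₂(0.483) + 0.164·log₂(0.164) + 0.353·log₂(0.353)]
  = 0.507104 + 0.427750 + 0.530298 = 1.4652 bits

H(Y|X) = Σ_x P(x)·H(Y|X=x):
  X=0: P(X=0) = 0.483, P(Y|X=0) = (320/483, 163/483) → H(Y|X=0) = 0.922381
  X=1: P(X=1) = 0.164, P(Y|X=1) = (109/164, 55/164) → H(Y|X=1) = 0.920315
  X=2: P(X=2) = 0.353, P(Y|X=2) = (234/353, 119/353) → H(Y|X=2) = 0.922027
H(Y|X) = 0.483·0.922381 + 0.164·0.920315 + 0.353·0.922027 = 0.9219 bits

H(X,Y) = -Σ_{x,y} P(x,y) log₂ P(x,y). Per-cell terms -P(x,y)·log₂P(x,y):
  X=0: 0.526034, 0.426580
  X=1: 0.348538, 0.230143
  X=2: 0.490328, 0.365445
Sum of the 6 terms: H(X,Y) = 2.3871 bits

Chain rule check:
  H(X) + H(Y|X) = 1.4652 + 0.9219 = 2.3871 bits
  H(X,Y) = 2.3871 bits
✓ Chain rule verified.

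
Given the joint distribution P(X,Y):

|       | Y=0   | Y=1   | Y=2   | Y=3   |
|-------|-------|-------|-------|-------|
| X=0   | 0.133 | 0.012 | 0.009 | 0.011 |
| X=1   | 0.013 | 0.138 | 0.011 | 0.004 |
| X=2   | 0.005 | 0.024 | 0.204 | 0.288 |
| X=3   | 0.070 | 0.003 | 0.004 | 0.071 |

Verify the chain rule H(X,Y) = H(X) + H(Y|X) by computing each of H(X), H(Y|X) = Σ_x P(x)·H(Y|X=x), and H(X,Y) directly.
H(X) = 1.7570 bits, H(Y|X) = 1.1675 bits, H(X,Y) = 2.9245 bits

Marginal of X (row sums):
  P(X=0) = 0.133 + 0.012 + 0.009 + 0.011 = 0.165
  P(X=1) = 0.013 + 0.138 + 0.011 + 0.004 = 0.166
  P(X=2) = 0.005 + 0.024 + 0.204 + 0.288 = 0.521
  P(X=3) = 0.070 + 0.003 + 0.004 + 0.071 = 0.148
H(X) = -[0.165·log₂(0.165) + 0.166·log₂(0.166) + 0.521·log₂(0.521) + 0.148·log₂(0.148)]
  = 0.4289 + 0.4301 + 0.4901 + 0.4079 = 1.7570 bits

H(Y|X) = Σ_x P(x)·H(Y|X=x):
  X=0: P(X=0) = 0.165, P(Y|X=0) = (133/165, 4/55, 3/55, 1/15) → H(Y|X=0) = 1.0151
  X=1: P(X=1) = 0.166, P(Y|X=1) = (13/166, 69/83, 11/166, 2/83) → H(Y|X=1) = 0.8983
  X=2: P(X=2) = 0.521, P(Y|X=2) = (5/521, 24/521, 204/521, 288/521) → H(Y|X=2) = 1.2713
  X=3: P(X=3) = 0.148, P(Y|X=3) = (35/74, 3/148, 1/37, 71/148) → H(Y|X=3) = 1.2741
H(Y|X) = 0.165·1.0151 + 0.166·0.8983 + 0.521·1.2713 + 0.148·1.2741 = 1.1675 bits

H(X,Y) = -Σ_{x,y} P(x,y) log₂ P(x,y). Per-cell terms -P(x,y)·log₂P(x,y):
  X=0: 0.3871, 0.0766, 0.0612, 0.0716
  X=1: 0.0814, 0.3943, 0.0716, 0.0319
  X=2: 0.0382, 0.1291, 0.4678, 0.5172
  X=3: 0.2686, 0.0251, 0.0319, 0.2709
Sum of the 16 terms: H(X,Y) = 2.9245 bits

Chain rule check:
  H(X) + H(Y|X) = 1.7570 + 1.1675 = 2.9245 bits
  H(X,Y) = 2.9245 bits
✓ Chain rule verified.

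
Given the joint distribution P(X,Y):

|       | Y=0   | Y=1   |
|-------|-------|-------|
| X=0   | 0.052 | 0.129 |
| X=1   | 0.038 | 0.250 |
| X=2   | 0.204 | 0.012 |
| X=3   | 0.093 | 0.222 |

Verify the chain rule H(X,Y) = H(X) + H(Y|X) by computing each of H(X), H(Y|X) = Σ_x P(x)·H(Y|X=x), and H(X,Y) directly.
H(X) = 1.9661 bits, H(Y|X) = 0.6613 bits, H(X,Y) = 2.6273 bits

Marginal of X (row sums):
  P(X=0) = 0.052 + 0.129 = 0.181
  P(X=1) = 0.038 + 0.250 = 0.288
  P(X=2) = 0.204 + 0.012 = 0.216
  P(X=3) = 0.093 + 0.222 = 0.315
H(X) = -[0.181·log₂(0.181) + 0.288·log₂(0.288) + 0.216·log₂(0.216) + 0.315·log₂(0.315)]
  = 0.4463 + 0.5172 + 0.4776 + 0.5250 = 1.9661 bits

H(Y|X) = Σ_x P(x)·H(Y|X=x):
  X=0: P(X=0) = 0.181, P(Y|X=0) = (52/181, 129/181) → H(Y|X=0) = 0.8652
  X=1: P(X=1) = 0.288, P(Y|X=1) = (19/144, 125/144) → H(Y|X=1) = 0.5627
  X=2: P(X=2) = 0.216, P(Y|X=2) = (17/18, 1/18) → H(Y|X=2) = 0.3095
  X=3: P(X=3) = 0.315, P(Y|X=3) = (31/105, 74/105) → H(Y|X=3) = 0.8754
H(Y|X) = 0.181·0.8652 + 0.288·0.5627 + 0.216·0.3095 + 0.315·0.8754 = 0.6613 bits

H(X,Y) = -Σ_{x,y} P(x,y) log₂ P(x,y). Per-cell terms -P(x,y)·log₂P(x,y):
  X=0: 0.2218, 0.3811
  X=1: 0.1793, 0.5000
  X=2: 0.4678, 0.0766
  X=3: 0.3187, 0.4820
Sum of the 8 terms: H(X,Y) = 2.6273 bits

Chain rule check:
  H(X) + H(Y|X) = 1.9661 + 0.6613 = 2.6274 bits
  H(X,Y) = 2.6273 bits
✓ Chain rule verified (Δ = 0.0001 is 4-dp rounding noise: each of the three values was rounded independently).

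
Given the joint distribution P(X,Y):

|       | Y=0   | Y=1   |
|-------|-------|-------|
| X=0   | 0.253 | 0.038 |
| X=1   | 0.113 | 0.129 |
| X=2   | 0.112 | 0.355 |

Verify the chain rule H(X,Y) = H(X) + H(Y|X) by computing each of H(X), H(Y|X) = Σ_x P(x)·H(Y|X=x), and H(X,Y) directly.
H(X) = 1.5266 bits, H(Y|X) = 0.7751 bits, H(X,Y) = 2.3017 bits

Marginal of X (row sums):
  P(X=0) = 0.253 + 0.038 = 0.291
  P(X=1) = 0.113 + 0.129 = 0.242
  P(X=2) = 0.112 + 0.355 = 0.467
H(X) = -[0.291·log₂(0.291) + 0.242·log₂(0.242) + 0.467·log₂(0.467)]
  = 0.51824 + 0.49535 + 0.51300 = 1.5266 bits

H(Y|X) = Σ_x P(x)·H(Y|X=x):
  X=0: P(X=0) = 0.291, P(Y|X=0) = (253/291, 38/291) → H(Y|X=0) = 0.55904
  X=1: P(X=1) = 0.242, P(Y|X=1) = (113/242, 129/242) → H(Y|X=1) = 0.99684
  X=2: P(X=2) = 0.467, P(Y|X=2) = (112/467, 355/467) → H(Y|X=2) = 0.79476
H(Y|X) = 0.291·0.55904 + 0.242·0.99684 + 0.467·0.79476 = 0.7751 bits

H(X,Y) = -Σ_{x,y} P(x,y) log₂ P(x,y). Per-cell terms -P(x,y)·log₂P(x,y):
  X=0: 0.50165, 0.17928
  X=1: 0.35545, 0.38114
  X=2: 0.35374, 0.53041
Sum of the 6 terms: H(X,Y) = 2.3017 bits

Chain rule check:
  H(X) + H(Y|X) = 1.5266 + 0.7751 = 2.3017 bits
  H(X,Y) = 2.3017 bits
✓ Chain rule verified.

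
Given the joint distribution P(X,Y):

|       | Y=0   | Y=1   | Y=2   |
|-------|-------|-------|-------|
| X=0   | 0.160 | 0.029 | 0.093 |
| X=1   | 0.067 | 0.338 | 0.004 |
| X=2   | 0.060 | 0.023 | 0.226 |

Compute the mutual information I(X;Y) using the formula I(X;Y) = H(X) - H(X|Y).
0.5738 bits

I(X;Y) = H(X) - H(X|Y)

Marginal of X (row sums):
  P(X=0) = 0.160 + 0.029 + 0.093 = 0.282
  P(X=1) = 0.067 + 0.338 + 0.004 = 0.409
  P(X=2) = 0.060 + 0.023 + 0.226 = 0.309
H(X) = -[0.282·log₂(0.282) + 0.409·log₂(0.409) + 0.309·log₂(0.309)]
  = 0.514998 + 0.527539 + 0.523545 = 1.56608 bits

Marginal of Y (column sums):
  P(Y=0) = 0.160 + 0.067 + 0.060 = 0.287
  P(Y=1) = 0.029 + 0.338 + 0.023 = 0.390
  P(Y=2) = 0.093 + 0.004 + 0.226 = 0.323
H(X|Y) = Σ_y P(y)·H(X|Y=y):
  Y=0: P(Y=0) = 0.287, P(X|Y=0) = (160/287, 67/287, 60/287) → H(X|Y=0) = 1.431980
  Y=1: P(Y=1) = 0.390, P(X|Y=1) = (29/390, 13/15, 23/390) → H(X|Y=1) = 0.698559
  Y=2: P(Y=2) = 0.323, P(X|Y=2) = (93/323, 4/323, 226/323) → H(X|Y=2) = 0.956127
H(X|Y) = 0.287·1.431980 + 0.390·0.698559 + 0.323·0.956127 = 0.99225 bits

I(X;Y) = H(X) - H(X|Y) = 1.56608 - 0.99225 = 0.5738 bits

Cross-check via I(X;Y) = H(X) + H(Y) - H(X,Y): computing H(Y) from the column sums and H(X,Y) from the 9 cells in the same way gives H(Y) = 1.57327 bits and H(X,Y) = 2.56551 bits, so
I(X;Y) = 1.56608 + 1.57327 - 2.56551 = 0.5738 bits ✓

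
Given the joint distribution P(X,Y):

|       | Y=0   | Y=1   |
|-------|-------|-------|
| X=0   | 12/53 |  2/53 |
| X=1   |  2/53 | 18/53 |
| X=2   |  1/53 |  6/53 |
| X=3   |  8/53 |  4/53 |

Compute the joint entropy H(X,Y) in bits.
2.5281 bits

H(X,Y) = -Σ_{x,y} P(x,y) log₂ P(x,y). Per-cell terms -P(x,y)·log₂P(x,y):
  X=0: 0.48520, 0.17841
  X=1: 0.17841, 0.52913
  X=2: 0.10807, 0.35581
  X=3: 0.41176, 0.28135
Sum of the 8 terms: H(X,Y) = 2.5281 bits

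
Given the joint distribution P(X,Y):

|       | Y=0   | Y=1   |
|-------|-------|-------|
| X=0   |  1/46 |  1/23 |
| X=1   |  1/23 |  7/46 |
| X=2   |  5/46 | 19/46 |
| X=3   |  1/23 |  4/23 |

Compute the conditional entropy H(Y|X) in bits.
0.7515 bits

H(Y|X) = H(X,Y) - H(X)

H(X,Y) = -Σ_{x,y} P(x,y) log₂ P(x,y). Per-cell terms -P(x,y)·log₂P(x,y):
  X=0: 0.12008, 0.19668
  X=1: 0.19668, 0.41334
  X=2: 0.34800, 0.52689
  X=3: 0.19668, 0.43888
Sum of the 8 terms: H(X,Y) = 2.4372 bits

Marginal of X (row sums):
  P(X=0) = 1/46 + 1/23 = 3/46
  P(X=1) = 1/23 + 7/46 = 9/46
  P(X=2) = 5/46 + 19/46 = 12/23
  P(X=3) = 1/23 + 4/23 = 5/23
H(X) = -[(3/46)·log₂(3/46) + (9/46)·log₂(9/46) + (12/23)·log₂(12/23) + (5/23)·log₂(5/23)]
  = 0.25687 + 0.46049 + 0.48970 + 0.47862 = 1.6857 bits

H(Y|X) = H(X,Y) - H(X) = 2.4372 - 1.6857 = 0.7515 bits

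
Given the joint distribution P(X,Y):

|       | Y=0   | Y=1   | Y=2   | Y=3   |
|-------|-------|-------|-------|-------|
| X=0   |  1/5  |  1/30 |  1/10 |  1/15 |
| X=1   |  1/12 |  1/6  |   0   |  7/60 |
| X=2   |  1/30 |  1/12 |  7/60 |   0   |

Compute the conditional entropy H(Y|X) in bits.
1.5863 bits

H(Y|X) = H(X,Y) - H(X)

H(X,Y) = -Σ_{x,y} P(x,y) log₂ P(x,y). Per-cell terms -P(x,y)·log₂P(x,y):
  X=0: 0.4644, 0.1636, 0.3322, 0.2605
  X=1: 0.2987, 0.4308, 0.0000, 0.3616
  X=2: 0.1636, 0.2987, 0.3616, 0.0000
  (cells with P = 0 contribute 0)
Sum of the 12 terms: H(X,Y) = 3.1357 bits

Marginal of X (row sums):
  P(X=0) = 1/5 + 1/30 + 1/10 + 1/15 = 2/5
  P(X=1) = 1/12 + 1/6 + 0 + 7/60 = 11/30
  P(X=2) = 1/30 + 1/12 + 7/60 + 0 = 7/30
H(X) = -[(2/5)·log₂(2/5) + (11/30)·log₂(11/30) + (7/30)·log₂(7/30)]
  = 0.5288 + 0.5307 + 0.4899 = 1.5494 bits

H(Y|X) = H(X,Y) - H(X) = 3.1357 - 1.5494 = 1.5863 bits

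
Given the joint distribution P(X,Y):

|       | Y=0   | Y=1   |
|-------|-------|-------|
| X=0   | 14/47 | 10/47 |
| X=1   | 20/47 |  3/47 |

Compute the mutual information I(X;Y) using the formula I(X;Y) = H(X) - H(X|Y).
0.0770 bits

I(X;Y) = H(X) - H(X|Y)

Marginal of X (row sums):
  P(X=0) = 14/47 + 10/47 = 24/47
  P(X=1) = 20/47 + 3/47 = 23/47
H(X) = -[(24/47)·log₂(24/47) + (23/47)·log₂(23/47)]
  = 0.495128 + 0.504545 = 0.99967 bits

Marginal of Y (column sums):
  P(Y=0) = 14/47 + 20/47 = 34/47
  P(Y=1) = 10/47 + 3/47 = 13/47
H(X|Y) = Σ_y P(y)·H(X|Y=y):
  Y=0: P(Y=0) = 34/47, P(X|Y=0) = (7/17, 10/17) → H(X|Y=0) = 0.977418
  Y=1: P(Y=1) = 13/47, P(X|Y=1) = (10/13, 3/13) → H(X|Y=1) = 0.779350
H(X|Y) = (34/47)·0.977418 + (13/47)·0.779350 = 0.92263 bits

I(X;Y) = H(X) - H(X|Y) = 0.99967 - 0.92263 = 0.0770 bits

Cross-check via I(X;Y) = H(X) + H(Y) - H(X,Y): computing H(Y) from the column sums and H(X,Y) from the 4 cells in the same way gives H(Y) = 0.85077 bits and H(X,Y) = 1.77340 bits, so
I(X;Y) = 0.99967 + 0.85077 - 1.77340 = 0.0770 bits ✓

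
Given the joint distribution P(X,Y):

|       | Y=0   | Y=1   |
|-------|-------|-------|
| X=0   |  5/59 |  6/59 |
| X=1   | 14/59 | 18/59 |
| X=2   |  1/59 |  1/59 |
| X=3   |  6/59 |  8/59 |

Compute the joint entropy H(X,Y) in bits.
2.5777 bits

H(X,Y) = -Σ_{x,y} P(x,y) log₂ P(x,y). Per-cell terms -P(x,y)·log₂P(x,y):
  X=0: 0.30176, 0.33536
  X=1: 0.49244, 0.52252
  X=2: 0.09971, 0.09971
  X=3: 0.33536, 0.39087
Sum of the 8 terms: H(X,Y) = 2.5777 bits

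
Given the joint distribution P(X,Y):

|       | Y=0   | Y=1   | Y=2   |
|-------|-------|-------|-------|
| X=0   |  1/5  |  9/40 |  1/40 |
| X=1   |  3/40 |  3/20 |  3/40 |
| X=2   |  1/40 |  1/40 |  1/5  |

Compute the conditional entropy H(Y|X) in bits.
1.2437 bits

H(Y|X) = H(X,Y) - H(X)

H(X,Y) = -Σ_{x,y} P(x,y) log₂ P(x,y). Per-cell terms -P(x,y)·log₂P(x,y):
  X=0: 0.46439, 0.48420, 0.13305
  X=1: 0.28027, 0.41054, 0.28027
  X=2: 0.13305, 0.13305, 0.46439
Sum of the 9 terms: H(X,Y) = 2.7832 bits

Marginal of X (row sums):
  P(X=0) = 1/5 + 9/40 + 1/40 = 9/20
  P(X=1) = 3/40 + 3/20 + 3/40 = 3/10
  P(X=2) = 1/40 + 1/40 + 1/5 = 1/4
H(X) = -[(9/20)·log₂(9/20) + (3/10)·log₂(3/10) + (1/4)·log₂(1/4)]
  = 0.51840 + 0.52109 + 0.50000 = 1.5395 bits

H(Y|X) = H(X,Y) - H(X) = 2.7832 - 1.5395 = 1.2437 bits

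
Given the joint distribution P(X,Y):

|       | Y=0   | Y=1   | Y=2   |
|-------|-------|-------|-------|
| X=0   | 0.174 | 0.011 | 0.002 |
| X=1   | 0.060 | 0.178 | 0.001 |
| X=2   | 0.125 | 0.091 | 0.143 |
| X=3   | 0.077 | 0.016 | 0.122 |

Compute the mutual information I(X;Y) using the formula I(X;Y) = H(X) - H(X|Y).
0.4377 bits

I(X;Y) = H(X) - H(X|Y)

Marginal of X (row sums):
  P(X=0) = 0.174 + 0.011 + 0.002 = 0.187
  P(X=1) = 0.060 + 0.178 + 0.001 = 0.239
  P(X=2) = 0.125 + 0.091 + 0.143 = 0.359
  P(X=3) = 0.077 + 0.016 + 0.122 = 0.215
H(X) = -[0.187·log₂(0.187) + 0.239·log₂(0.239) + 0.359·log₂(0.359) + 0.215·log₂(0.215)]
  = 0.45233 + 0.49352 + 0.53058 + 0.47678 = 1.95321 bits

Marginal of Y (column sums):
  P(Y=0) = 0.174 + 0.060 + 0.125 + 0.077 = 0.436
  P(Y=1) = 0.011 + 0.178 + 0.091 + 0.016 = 0.296
  P(Y=2) = 0.002 + 0.001 + 0.143 + 0.122 = 0.268
H(X|Y) = Σ_y P(y)·H(X|Y=y):
  Y=0: P(Y=0) = 0.436, P(X|Y=0) = (87/218, 15/109, 125/436, 77/436) → H(X|Y=0) = 1.88114
  Y=1: P(Y=1) = 0.296, P(X|Y=1) = (11/296, 89/148, 91/296, 2/37) → H(X|Y=1) = 1.36843
  Y=2: P(Y=2) = 0.268, P(X|Y=2) = (1/134, 1/268, 143/268, 61/134) → H(X|Y=2) = 1.08321
H(X|Y) = 0.436·1.88114 + 0.296·1.36843 + 0.268·1.08321 = 1.51553 bits

I(X;Y) = H(X) - H(X|Y) = 1.95321 - 1.51553 = 0.4377 bits

Cross-check via I(X;Y) = H(X) + H(Y) - H(X,Y): computing H(Y) from the column sums and H(X,Y) from the 12 cells in the same way gives H(Y) = 1.55115 bits and H(X,Y) = 3.06668 bits, so
I(X;Y) = 1.95321 + 1.55115 - 3.06668 = 0.4377 bits ✓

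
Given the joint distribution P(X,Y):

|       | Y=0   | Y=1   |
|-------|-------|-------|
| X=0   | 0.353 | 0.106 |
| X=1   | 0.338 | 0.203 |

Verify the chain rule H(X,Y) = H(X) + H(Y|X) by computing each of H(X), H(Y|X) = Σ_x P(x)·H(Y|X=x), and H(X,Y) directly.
H(X) = 0.9951 bits, H(Y|X) = 0.8743 bits, H(X,Y) = 1.8694 bits

Marginal of X (row sums):
  P(X=0) = 0.353 + 0.106 = 0.459
  P(X=1) = 0.338 + 0.203 = 0.541
H(X) = -[0.459·log₂(0.459) + 0.541·log₂(0.541)]
  = 0.515656 + 0.479488 = 0.9951 bits

H(Y|X) = Σ_x P(x)·H(Y|X=x):
  X=0: P(X=0) = 0.459, P(Y|X=0) = (353/459, 106/459) → H(Y|X=0) = 0.779641
  X=1: P(X=1) = 0.541, P(Y|X=1) = (338/541, 203/541) → H(Y|X=1) = 0.954604
H(Y|X) = 0.459·0.779641 + 0.541·0.954604 = 0.8743 bits

H(X,Y) = -Σ_{x,y} P(x,y) log₂ P(x,y). Per-cell terms -P(x,y)·log₂P(x,y):
  X=0: 0.530298, 0.343214
  X=1: 0.528938, 0.466991
Sum of the 4 terms: H(X,Y) = 1.8694 bits

Chain rule check:
  H(X) + H(Y|X) = 0.9951 + 0.8743 = 1.8694 bits
  H(X,Y) = 1.8694 bits
✓ Chain rule verified.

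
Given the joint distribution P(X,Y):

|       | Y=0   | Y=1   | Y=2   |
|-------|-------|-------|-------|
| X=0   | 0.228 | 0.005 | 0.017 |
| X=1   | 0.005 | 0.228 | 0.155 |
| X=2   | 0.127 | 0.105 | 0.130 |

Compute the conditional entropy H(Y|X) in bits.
1.1074 bits

H(Y|X) = H(X,Y) - H(X)

H(X,Y) = -Σ_{x,y} P(x,y) log₂ P(x,y). Per-cell terms -P(x,y)·log₂P(x,y):
  X=0: 0.48630, 0.03822, 0.09993
  X=1: 0.03822, 0.48630, 0.41690
  X=2: 0.37809, 0.34141, 0.38264
Sum of the 9 terms: H(X,Y) = 2.6680 bits

Marginal of X (row sums):
  P(X=0) = 0.228 + 0.005 + 0.017 = 0.250
  P(X=1) = 0.005 + 0.228 + 0.155 = 0.388
  P(X=2) = 0.127 + 0.105 + 0.130 = 0.362
H(X) = -[0.250·log₂(0.250) + 0.388·log₂(0.388) + 0.362·log₂(0.362)]
  = 0.50000 + 0.52996 + 0.53067 = 1.5606 bits

H(Y|X) = H(X,Y) - H(X) = 2.6680 - 1.5606 = 1.1074 bits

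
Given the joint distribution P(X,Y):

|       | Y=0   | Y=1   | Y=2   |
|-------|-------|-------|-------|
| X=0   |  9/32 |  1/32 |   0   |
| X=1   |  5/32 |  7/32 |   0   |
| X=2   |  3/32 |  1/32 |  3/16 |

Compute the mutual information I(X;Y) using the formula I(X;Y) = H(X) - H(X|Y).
0.5335 bits

I(X;Y) = H(X) - H(X|Y)

Marginal of X (row sums):
  P(X=0) = 9/32 + 1/32 + 0 = 5/16
  P(X=1) = 5/32 + 7/32 + 0 = 3/8
  P(X=2) = 3/32 + 1/32 + 3/16 = 5/16
H(X) = -[(5/16)·log₂(5/16) + (3/8)·log₂(3/8) + (5/16)·log₂(5/16)]
  = 0.524397 + 0.530639 + 0.524397 = 1.57943 bits

Marginal of Y (column sums):
  P(Y=0) = 9/32 + 5/32 + 3/32 = 17/32
  P(Y=1) = 1/32 + 7/32 + 1/32 = 9/32
  P(Y=2) = 0 + 0 + 3/16 = 3/16
H(X|Y) = Σ_y P(y)·H(X|Y=y):
  Y=0: P(Y=0) = 17/32, P(X|Y=0) = (9/17, 5/17, 3/17) → H(X|Y=0) = 1.446648
  Y=1: P(Y=1) = 9/32, P(X|Y=1) = (1/9, 7/9, 1/9) → H(X|Y=1) = 0.986427
  Y=2: P(Y=2) = 3/16, P(X|Y=2) = (0, 0, 1) → H(X|Y=2) = 0.000000
H(X|Y) = (17/32)·1.446648 + (9/32)·0.986427 + (3/16)·0.000000 = 1.04596 bits

I(X;Y) = H(X) - H(X|Y) = 1.57943 - 1.04596 = 0.5335 bits

Cross-check via I(X;Y) = H(X) + H(Y) - H(X,Y): computing H(Y) from the column sums and H(X,Y) from the 9 cells in the same way gives H(Y) = 1.45231 bits and H(X,Y) = 2.49828 bits, so
I(X;Y) = 1.57943 + 1.45231 - 2.49828 = 0.5335 bits ✓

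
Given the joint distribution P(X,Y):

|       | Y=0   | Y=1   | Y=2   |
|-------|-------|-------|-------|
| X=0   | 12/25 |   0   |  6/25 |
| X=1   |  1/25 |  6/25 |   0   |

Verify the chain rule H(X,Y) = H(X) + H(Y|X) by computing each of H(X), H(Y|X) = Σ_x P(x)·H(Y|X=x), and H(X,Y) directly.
H(X) = 0.8555 bits, H(Y|X) = 0.8268 bits, H(X,Y) = 1.6823 bits

Marginal of X (row sums):
  P(X=0) = 12/25 + 0 + 6/25 = 18/25
  P(X=1) = 1/25 + 6/25 + 0 = 7/25
H(X) = -[(18/25)·log₂(18/25) + (7/25)·log₂(7/25)]
  = 0.3412305 + 0.5142204 = 0.8555 bits

H(Y|X) = Σ_x P(x)·H(Y|X=x):
  X=0: P(X=0) = 18/25, P(Y|X=0) = (2/3, 0, 1/3) → H(Y|X=0) = 0.9182958
  X=1: P(X=1) = 7/25, P(Y|X=1) = (1/7, 6/7, 0) → H(Y|X=1) = 0.5916728
H(Y|X) = (18/25)·0.9182958 + (7/25)·0.5916728 = 0.8268 bits

H(X,Y) = -Σ_{x,y} P(x,y) log₂ P(x,y). Per-cell terms -P(x,y)·log₂P(x,y):
  X=0: 0.5082690, 0.0000000, 0.4941345
  X=1: 0.1857542, 0.4941345, 0.0000000
  (cells with P = 0 contribute 0)
Sum of the 6 terms: H(X,Y) = 1.6823 bits

Chain rule check:
  H(X) + H(Y|X) = 0.8555 + 0.8268 = 1.6823 bits
  H(X,Y) = 1.6823 bits
✓ Chain rule verified.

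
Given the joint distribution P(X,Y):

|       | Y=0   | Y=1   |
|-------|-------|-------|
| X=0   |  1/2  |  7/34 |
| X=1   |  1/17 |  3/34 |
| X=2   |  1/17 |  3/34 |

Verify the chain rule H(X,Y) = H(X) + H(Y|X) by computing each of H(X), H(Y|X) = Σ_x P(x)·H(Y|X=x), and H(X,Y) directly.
H(X) = 1.1681 bits, H(Y|X) = 0.9003 bits, H(X,Y) = 2.0684 bits

Marginal of X (row sums):
  P(X=0) = 1/2 + 7/34 = 12/17
  P(X=1) = 1/17 + 3/34 = 5/34
  P(X=2) = 1/17 + 3/34 = 5/34
H(X) = -[(12/17)·log₂(12/17) + (5/34)·log₂(5/34) + (5/34)·log₂(5/34)]
  = 0.35471 + 0.40670 + 0.40670 = 1.1681 bits

H(Y|X) = Σ_x P(x)·H(Y|X=x):
  X=0: P(X=0) = 12/17, P(Y|X=0) = (17/24, 7/24) → H(Y|X=0) = 0.87086
  X=1: P(X=1) = 5/34, P(Y|X=1) = (2/5, 3/5) → H(Y|X=1) = 0.97095
  X=2: P(X=2) = 5/34, P(Y|X=2) = (2/5, 3/5) → H(Y|X=2) = 0.97095
H(Y|X) = (12/17)·0.87086 + (5/34)·0.97095 + (5/34)·0.97095 = 0.9003 bits

H(X,Y) = -Σ_{x,y} P(x,y) log₂ P(x,y). Per-cell terms -P(x,y)·log₂P(x,y):
  X=0: 0.50000, 0.46943
  X=1: 0.24044, 0.30904
  X=2: 0.24044, 0.30904
Sum of the 6 terms: H(X,Y) = 2.0684 bits

Chain rule check:
  H(X) + H(Y|X) = 1.1681 + 0.9003 = 2.0684 bits
  H(X,Y) = 2.0684 bits
✓ Chain rule verified.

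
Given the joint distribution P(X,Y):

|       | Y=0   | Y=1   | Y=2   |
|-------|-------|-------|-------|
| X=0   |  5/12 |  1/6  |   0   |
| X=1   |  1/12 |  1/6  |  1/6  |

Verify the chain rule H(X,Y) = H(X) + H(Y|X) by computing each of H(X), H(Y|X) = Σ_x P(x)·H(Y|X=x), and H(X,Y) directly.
H(X) = 0.9799 bits, H(Y|X) = 1.1376 bits, H(X,Y) = 2.1175 bits

Marginal of X (row sums):
  P(X=0) = 5/12 + 1/6 + 0 = 7/12
  P(X=1) = 1/12 + 1/6 + 1/6 = 5/12
H(X) = -[(7/12)·log₂(7/12) + (5/12)·log₂(5/12)]
  = 0.45360 + 0.52626 = 0.9799 bits

H(Y|X) = Σ_x P(x)·H(Y|X=x):
  X=0: P(X=0) = 7/12, P(Y|X=0) = (5/7, 2/7, 0) → H(Y|X=0) = 0.86312
  X=1: P(X=1) = 5/12, P(Y|X=1) = (1/5, 2/5, 2/5) → H(Y|X=1) = 1.52193
H(Y|X) = (7/12)·0.86312 + (5/12)·1.52193 = 1.1376 bits

H(X,Y) = -Σ_{x,y} P(x,y) log₂ P(x,y). Per-cell terms -P(x,y)·log₂P(x,y):
  X=0: 0.52626, 0.43083, 0.00000
  X=1: 0.29875, 0.43083, 0.43083
  (cells with P = 0 contribute 0)
Sum of the 6 terms: H(X,Y) = 2.1175 bits

Chain rule check:
  H(X) + H(Y|X) = 0.9799 + 1.1376 = 2.1175 bits
  H(X,Y) = 2.1175 bits
✓ Chain rule verified.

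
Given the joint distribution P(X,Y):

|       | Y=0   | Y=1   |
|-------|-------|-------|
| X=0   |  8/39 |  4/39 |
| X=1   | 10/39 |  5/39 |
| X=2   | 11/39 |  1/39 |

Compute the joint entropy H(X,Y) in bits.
2.3397 bits

H(X,Y) = -Σ_{x,y} P(x,y) log₂ P(x,y). Per-cell terms -P(x,y)·log₂P(x,y):
  X=0: 0.4688, 0.3370
  X=1: 0.5035, 0.3799
  X=2: 0.5150, 0.1355
Sum of the 6 terms: H(X,Y) = 2.3397 bits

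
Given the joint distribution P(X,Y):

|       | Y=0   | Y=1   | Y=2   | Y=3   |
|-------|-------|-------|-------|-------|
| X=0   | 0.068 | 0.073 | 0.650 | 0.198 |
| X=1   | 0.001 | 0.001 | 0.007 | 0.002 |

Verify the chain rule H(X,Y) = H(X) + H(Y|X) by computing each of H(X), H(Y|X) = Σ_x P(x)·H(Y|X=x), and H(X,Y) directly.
H(X) = 0.0874 bits, H(Y|X) = 1.4066 bits, H(X,Y) = 1.4939 bits

Marginal of X (row sums):
  P(X=0) = 0.068 + 0.073 + 0.650 + 0.198 = 0.989
  P(X=1) = 0.001 + 0.001 + 0.007 + 0.002 = 0.011
H(X) = -[0.989·log₂(0.989) + 0.011·log₂(0.011)]
  = 0.015782 + 0.071570 = 0.0874 bits

H(Y|X) = Σ_x P(x)·H(Y|X=x):
  X=0: P(X=0) = 0.989, P(Y|X=0) = (68/989, 73/989, 650/989, 198/989) → H(Y|X=0) = 1.405631
  X=1: P(X=1) = 0.011, P(Y|X=1) = (1/11, 1/11, 7/11, 2/11) → H(Y|X=1) = 1.491115
H(Y|X) = 0.989·1.405631 + 0.011·1.491115 = 1.4066 bits

H(X,Y) = -Σ_{x,y} P(x,y) log₂ P(x,y). Per-cell terms -P(x,y)·log₂P(x,y):
  X=0: 0.263726, 0.275645, 0.403967, 0.462613
  X=1: 0.009966, 0.009966, 0.050109, 0.017932
Sum of the 8 terms: H(X,Y) = 1.4939 bits

Chain rule check:
  H(X) + H(Y|X) = 0.0874 + 1.4066 = 1.4940 bits
  H(X,Y) = 1.4939 bits
✓ Chain rule verified (Δ = 0.0001 is 4-dp rounding noise: each of the three values was rounded independently).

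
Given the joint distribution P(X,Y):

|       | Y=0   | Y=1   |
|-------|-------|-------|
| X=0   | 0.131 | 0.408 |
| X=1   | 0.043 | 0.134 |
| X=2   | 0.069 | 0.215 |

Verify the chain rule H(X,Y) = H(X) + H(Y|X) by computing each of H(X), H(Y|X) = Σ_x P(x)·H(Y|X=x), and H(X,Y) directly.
H(X) = 1.4385 bits, H(Y|X) = 0.8000 bits, H(X,Y) = 2.2385 bits

Marginal of X (row sums):
  P(X=0) = 0.131 + 0.408 = 0.539
  P(X=1) = 0.043 + 0.134 = 0.177
  P(X=2) = 0.069 + 0.215 = 0.284
H(X) = -[0.539·log₂(0.539) + 0.177·log₂(0.177) + 0.284·log₂(0.284)]
  = 0.48060 + 0.44218 + 0.51575 = 1.4385 bits

H(Y|X) = Σ_x P(x)·H(Y|X=x):
  X=0: P(X=0) = 0.539, P(Y|X=0) = (131/539, 408/539) → H(Y|X=0) = 0.80006
  X=1: P(X=1) = 0.177, P(Y|X=1) = (43/177, 134/177) → H(Y|X=1) = 0.79989
  X=2: P(X=2) = 0.284, P(Y|X=2) = (69/284, 215/284) → H(Y|X=2) = 0.79992
H(Y|X) = 0.539·0.80006 + 0.177·0.79989 + 0.284·0.79992 = 0.8000 bits

H(X,Y) = -Σ_{x,y} P(x,y) log₂ P(x,y). Per-cell terms -P(x,y)·log₂P(x,y):
  X=0: 0.38414, 0.52769
  X=1: 0.19520, 0.38856
  X=2: 0.26615, 0.47678
Sum of the 6 terms: H(X,Y) = 2.2385 bits

Chain rule check:
  H(X) + H(Y|X) = 1.4385 + 0.8000 = 2.2385 bits
  H(X,Y) = 2.2385 bits
✓ Chain rule verified.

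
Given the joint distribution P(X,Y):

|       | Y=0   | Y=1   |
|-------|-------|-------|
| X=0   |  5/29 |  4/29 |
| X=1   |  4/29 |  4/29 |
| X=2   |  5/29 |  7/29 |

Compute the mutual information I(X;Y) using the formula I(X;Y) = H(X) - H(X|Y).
0.0102 bits

I(X;Y) = H(X) - H(X|Y)

Marginal of X (row sums):
  P(X=0) = 5/29 + 4/29 = 9/29
  P(X=1) = 4/29 + 4/29 = 8/29
  P(X=2) = 5/29 + 7/29 = 12/29
H(X) = -[(9/29)·log₂(9/29) + (8/29)·log₂(8/29) + (12/29)·log₂(12/29)]
  = 0.523879 + 0.512546 + 0.526766 = 1.56319 bits

Marginal of Y (column sums):
  P(Y=0) = 5/29 + 4/29 + 5/29 = 14/29
  P(Y=1) = 4/29 + 4/29 + 7/29 = 15/29
H(X|Y) = Σ_y P(y)·H(X|Y=y):
  Y=0: P(Y=0) = 14/29, P(X|Y=0) = (5/14, 2/7, 5/14) → H(X|Y=0) = 1.577406
  Y=1: P(Y=1) = 15/29, P(X|Y=1) = (4/15, 4/15, 7/15) → H(X|Y=1) = 1.530125
H(X|Y) = (14/29)·1.577406 + (15/29)·1.530125 = 1.55295 bits

I(X;Y) = H(X) - H(X|Y) = 1.56319 - 1.55295 = 0.0102 bits

Cross-check via I(X;Y) = H(X) + H(Y) - H(X,Y): computing H(Y) from the column sums and H(X,Y) from the 6 cells in the same way gives H(Y) = 0.99914 bits and H(X,Y) = 2.55209 bits, so
I(X;Y) = 1.56319 + 0.99914 - 2.55209 = 0.0102 bits ✓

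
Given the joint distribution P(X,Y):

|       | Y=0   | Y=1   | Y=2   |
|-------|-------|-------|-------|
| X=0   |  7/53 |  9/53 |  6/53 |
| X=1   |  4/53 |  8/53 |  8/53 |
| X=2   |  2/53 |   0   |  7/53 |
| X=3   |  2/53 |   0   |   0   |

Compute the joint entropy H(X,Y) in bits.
3.0234 bits

H(X,Y) = -Σ_{x,y} P(x,y) log₂ P(x,y). Per-cell terms -P(x,y)·log₂P(x,y):
  X=0: 0.3857, 0.4344, 0.3558
  X=1: 0.2814, 0.4118, 0.4118
  X=2: 0.1784, 0.0000, 0.3857
  X=3: 0.1784, 0.0000, 0.0000
  (cells with P = 0 contribute 0)
Sum of the 12 terms: H(X,Y) = 3.0234 bits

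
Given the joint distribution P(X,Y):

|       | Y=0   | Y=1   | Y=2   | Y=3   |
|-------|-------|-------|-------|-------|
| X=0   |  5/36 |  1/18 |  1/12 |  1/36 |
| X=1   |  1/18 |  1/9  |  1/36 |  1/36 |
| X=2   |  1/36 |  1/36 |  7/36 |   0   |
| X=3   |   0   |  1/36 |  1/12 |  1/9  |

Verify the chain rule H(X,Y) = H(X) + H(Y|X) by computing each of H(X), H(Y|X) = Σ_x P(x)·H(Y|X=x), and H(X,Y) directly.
H(X) = 1.9871 bits, H(Y|X) = 1.4948 bits, H(X,Y) = 3.4818 bits

Marginal of X (row sums):
  P(X=0) = 5/36 + 1/18 + 1/12 + 1/36 = 11/36
  P(X=1) = 1/18 + 1/9 + 1/36 + 1/36 = 2/9
  P(X=2) = 1/36 + 1/36 + 7/36 + 0 = 1/4
  P(X=3) = 0 + 1/36 + 1/12 + 1/9 = 2/9
H(X) = -[(11/36)·log₂(11/36) + (2/9)·log₂(2/9) + (1/4)·log₂(1/4) + (2/9)·log₂(2/9)]
  = 0.5227 + 0.4822 + 0.5000 + 0.4822 = 1.9871 bits

H(Y|X) = Σ_x P(x)·H(Y|X=x):
  X=0: P(X=0) = 11/36, P(Y|X=0) = (5/11, 2/11, 3/11, 1/11) → H(Y|X=0) = 1.7899
  X=1: P(X=1) = 2/9, P(Y|X=1) = (1/4, 1/2, 1/8, 1/8) → H(Y|X=1) = 1.7500
  X=2: P(X=2) = 1/4, P(Y|X=2) = (1/9, 1/9, 7/9, 0) → H(Y|X=2) = 0.9864
  X=3: P(X=3) = 2/9, P(Y|X=3) = (0, 1/8, 3/8, 1/2) → H(Y|X=3) = 1.4056
H(Y|X) = (11/36)·1.7899 + (2/9)·1.7500 + (1/4)·0.9864 + (2/9)·1.4056 = 1.4948 bits

H(X,Y) = -Σ_{x,y} P(x,y) log₂ P(x,y). Per-cell terms -P(x,y)·log₂P(x,y):
  X=0: 0.3956, 0.2317, 0.2987, 0.1436
  X=1: 0.2317, 0.3522, 0.1436, 0.1436
  X=2: 0.1436, 0.1436, 0.4594, 0.0000
  X=3: 0.0000, 0.1436, 0.2987, 0.3522
  (cells with P = 0 contribute 0)
Sum of the 16 terms: H(X,Y) = 3.4818 bits

Chain rule check:
  H(X) + H(Y|X) = 1.9871 + 1.4948 = 3.4819 bits
  H(X,Y) = 3.4818 bits
✓ Chain rule verified (Δ = 0.0001 is 4-dp rounding noise: each of the three values was rounded independently).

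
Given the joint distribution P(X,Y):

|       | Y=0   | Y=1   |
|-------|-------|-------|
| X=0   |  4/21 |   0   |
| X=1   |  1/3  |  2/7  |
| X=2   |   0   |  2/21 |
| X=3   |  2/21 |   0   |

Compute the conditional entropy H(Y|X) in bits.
0.6164 bits

H(Y|X) = H(X,Y) - H(X)

H(X,Y) = -Σ_{x,y} P(x,y) log₂ P(x,y). Per-cell terms -P(x,y)·log₂P(x,y):
  X=0: 0.455680, 0.000000
  X=1: 0.528321, 0.516387
  X=2: 0.000000, 0.323078
  X=3: 0.323078, 0.000000
  (cells with P = 0 contribute 0)
Sum of the 8 terms: H(X,Y) = 2.14654 bits

Marginal of X (row sums):
  P(X=0) = 4/21 + 0 = 4/21
  P(X=1) = 1/3 + 2/7 = 13/21
  P(X=2) = 0 + 2/21 = 2/21
  P(X=3) = 2/21 + 0 = 2/21
H(X) = -[(4/21)·log₂(4/21) + (13/21)·log₂(13/21) + (2/21)·log₂(2/21) + (2/21)·log₂(2/21)]
  = 0.455680 + 0.428305 + 0.323078 + 0.323078 = 1.53014 bits

H(Y|X) = H(X,Y) - H(X) = 2.14654 - 1.53014 = 0.6164 bits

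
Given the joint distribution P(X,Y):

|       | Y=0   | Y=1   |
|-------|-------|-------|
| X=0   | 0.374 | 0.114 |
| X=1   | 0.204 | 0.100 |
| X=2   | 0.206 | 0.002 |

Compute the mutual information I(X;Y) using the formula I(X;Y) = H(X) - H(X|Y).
0.0760 bits

I(X;Y) = H(X) - H(X|Y)

Marginal of X (row sums):
  P(X=0) = 0.374 + 0.114 = 0.488
  P(X=1) = 0.204 + 0.100 = 0.304
  P(X=2) = 0.206 + 0.002 = 0.208
H(X) = -[0.488·log₂(0.488) + 0.304·log₂(0.304) + 0.208·log₂(0.208)]
  = 0.5051 + 0.5222 + 0.4712 = 1.4985 bits

Marginal of Y (column sums):
  P(Y=0) = 0.374 + 0.204 + 0.206 = 0.784
  P(Y=1) = 0.114 + 0.100 + 0.002 = 0.216
H(X|Y) = Σ_y P(y)·H(X|Y=y):
  Y=0: P(Y=0) = 0.784, P(X|Y=0) = (187/392, 51/196, 103/392) → H(X|Y=0) = 1.5214
  Y=1: P(Y=1) = 0.216, P(X|Y=1) = (19/36, 25/54, 1/108) → H(X|Y=1) = 1.0635
H(X|Y) = 0.784·1.5214 + 0.216·1.0635 = 1.4225 bits

I(X;Y) = H(X) - H(X|Y) = 1.4985 - 1.4225 = 0.0760 bits

Cross-check via I(X;Y) = H(X) + H(Y) - H(X,Y): computing H(Y) from the column sums and H(X,Y) from the 6 cells in the same way gives H(Y) = 0.7528 bits and H(X,Y) = 2.1753 bits, so
I(X;Y) = 1.4985 + 0.7528 - 2.1753 = 0.0760 bits ✓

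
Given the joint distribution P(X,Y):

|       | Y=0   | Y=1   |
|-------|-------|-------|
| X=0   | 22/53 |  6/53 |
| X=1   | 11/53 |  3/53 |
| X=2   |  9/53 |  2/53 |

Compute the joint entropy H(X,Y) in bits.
2.2005 bits

H(X,Y) = -Σ_{x,y} P(x,y) log₂ P(x,y). Per-cell terms -P(x,y)·log₂P(x,y):
  X=0: 0.52654, 0.35581
  X=1: 0.47082, 0.23451
  X=2: 0.43438, 0.17841
Sum of the 6 terms: H(X,Y) = 2.2005 bits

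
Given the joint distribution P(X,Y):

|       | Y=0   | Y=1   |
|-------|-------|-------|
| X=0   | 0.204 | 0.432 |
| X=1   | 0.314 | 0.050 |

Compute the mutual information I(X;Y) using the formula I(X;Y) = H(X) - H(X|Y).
0.2132 bits

I(X;Y) = H(X) - H(X|Y)

Marginal of X (row sums):
  P(X=0) = 0.204 + 0.432 = 0.636
  P(X=1) = 0.314 + 0.050 = 0.364
H(X) = -[0.636·log₂(0.636) + 0.364·log₂(0.364)]
  = 0.415245 + 0.530708 = 0.94595 bits

Marginal of Y (column sums):
  P(Y=0) = 0.204 + 0.314 = 0.518
  P(Y=1) = 0.432 + 0.050 = 0.482
H(X|Y) = Σ_y P(y)·H(X|Y=y):
  Y=0: P(Y=0) = 0.518, P(X|Y=0) = (102/259, 157/259) → H(X|Y=0) = 0.967222
  Y=1: P(Y=1) = 0.482, P(X|Y=1) = (216/241, 25/241) → H(X|Y=1) = 0.480723
H(X|Y) = 0.518·0.967222 + 0.482·0.480723 = 0.73273 bits

I(X;Y) = H(X) - H(X|Y) = 0.94595 - 0.73273 = 0.2132 bits

Cross-check via I(X;Y) = H(X) + H(Y) - H(X,Y): computing H(Y) from the column sums and H(X,Y) from the 4 cells in the same way gives H(Y) = 0.99906 bits and H(X,Y) = 1.73179 bits, so
I(X;Y) = 0.94595 + 0.99906 - 1.73179 = 0.2132 bits ✓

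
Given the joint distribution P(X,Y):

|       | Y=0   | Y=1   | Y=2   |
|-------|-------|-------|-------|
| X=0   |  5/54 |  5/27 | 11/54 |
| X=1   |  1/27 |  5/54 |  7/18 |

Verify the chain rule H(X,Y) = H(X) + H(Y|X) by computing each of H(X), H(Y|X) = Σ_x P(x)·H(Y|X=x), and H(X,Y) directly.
H(X) = 0.9990 bits, H(Y|X) = 1.2609 bits, H(X,Y) = 2.2599 bits

Marginal of X (row sums):
  P(X=0) = 5/54 + 5/27 + 11/54 = 13/27
  P(X=1) = 1/27 + 5/54 + 7/18 = 14/27
H(X) = -[(13/27)·log₂(13/27) + (14/27)·log₂(14/27)]
  = 0.5077 + 0.4913 = 0.9990 bits

H(Y|X) = Σ_x P(x)·H(Y|X=x):
  X=0: P(X=0) = 13/27, P(Y|X=0) = (5/26, 5/13, 11/26) → H(Y|X=0) = 1.5126
  X=1: P(X=1) = 14/27, P(Y|X=1) = (1/14, 5/28, 3/4) → H(Y|X=1) = 1.0271
H(Y|X) = (13/27)·1.5126 + (14/27)·1.0271 = 1.2609 bits

H(X,Y) = -Σ_{x,y} P(x,y) log₂ P(x,y). Per-cell terms -P(x,y)·log₂P(x,y):
  X=0: 0.3179, 0.4505, 0.4676
  X=1: 0.1761, 0.3179, 0.5299
Sum of the 6 terms: H(X,Y) = 2.2599 bits

Chain rule check:
  H(X) + H(Y|X) = 0.9990 + 1.2609 = 2.2599 bits
  H(X,Y) = 2.2599 bits
✓ Chain rule verified.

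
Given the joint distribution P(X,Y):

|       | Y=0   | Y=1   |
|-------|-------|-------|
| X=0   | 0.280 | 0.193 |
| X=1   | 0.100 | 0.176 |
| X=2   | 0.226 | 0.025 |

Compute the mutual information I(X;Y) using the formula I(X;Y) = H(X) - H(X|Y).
0.1278 bits

I(X;Y) = H(X) - H(X|Y)

Marginal of X (row sums):
  P(X=0) = 0.280 + 0.193 = 0.473
  P(X=1) = 0.100 + 0.176 = 0.276
  P(X=2) = 0.226 + 0.025 = 0.251
H(X) = -[0.473·log₂(0.473) + 0.276·log₂(0.276) + 0.251·log₂(0.251)]
  = 0.51088 + 0.51260 + 0.50055 = 1.5240 bits

Marginal of Y (column sums):
  P(Y=0) = 0.280 + 0.100 + 0.226 = 0.606
  P(Y=1) = 0.193 + 0.176 + 0.025 = 0.394
H(X|Y) = Σ_y P(y)·H(X|Y=y):
  Y=0: P(Y=0) = 0.606, P(X|Y=0) = (140/303, 50/303, 113/303) → H(X|Y=0) = 1.47429
  Y=1: P(Y=1) = 0.394, P(X|Y=1) = (193/394, 88/197, 25/394) → H(X|Y=1) = 1.27611
H(X|Y) = 0.606·1.47429 + 0.394·1.27611 = 1.3962 bits

I(X;Y) = H(X) - H(X|Y) = 1.5240 - 1.3962 = 0.1278 bits

Cross-check via I(X;Y) = H(X) + H(Y) - H(X,Y): computing H(Y) from the column sums and H(X,Y) from the 6 cells in the same way gives H(Y) = 0.9673 bits and H(X,Y) = 2.3635 bits, so
I(X;Y) = 1.5240 + 0.9673 - 2.3635 = 0.1278 bits ✓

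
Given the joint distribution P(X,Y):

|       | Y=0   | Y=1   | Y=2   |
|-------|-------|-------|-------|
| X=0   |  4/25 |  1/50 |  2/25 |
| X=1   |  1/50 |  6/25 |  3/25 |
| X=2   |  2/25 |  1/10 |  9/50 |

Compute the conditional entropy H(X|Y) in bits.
1.3041 bits

H(X|Y) = H(X,Y) - H(Y)

H(X,Y) = -Σ_{x,y} P(x,y) log₂ P(x,y). Per-cell terms -P(x,y)·log₂P(x,y):
  X=0: 0.4230, 0.1129, 0.2915
  X=1: 0.1129, 0.4941, 0.3671
  X=2: 0.2915, 0.3322, 0.4453
Sum of the 9 terms: H(X,Y) = 2.8705 bits

Marginal of Y (column sums):
  P(Y=0) = 4/25 + 1/50 + 2/25 = 13/50
  P(Y=1) = 1/50 + 6/25 + 1/10 = 9/25
  P(Y=2) = 2/25 + 3/25 + 9/50 = 19/50
H(Y) = -[(13/50)·log₂(13/50) + (9/25)·log₂(9/25) + (19/50)·log₂(19/50)]
  = 0.5053 + 0.5306 + 0.5305 = 1.5664 bits

H(X|Y) = H(X,Y) - H(Y) = 2.8705 - 1.5664 = 1.3041 bits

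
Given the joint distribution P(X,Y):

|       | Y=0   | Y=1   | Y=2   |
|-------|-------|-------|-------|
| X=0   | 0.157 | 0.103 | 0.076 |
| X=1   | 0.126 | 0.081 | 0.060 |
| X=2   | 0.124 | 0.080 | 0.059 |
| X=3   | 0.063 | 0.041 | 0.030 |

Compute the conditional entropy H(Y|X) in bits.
1.5186 bits

H(Y|X) = H(X,Y) - H(X)

H(X,Y) = -Σ_{x,y} P(x,y) log₂ P(x,y). Per-cell terms -P(x,y)·log₂P(x,y):
  X=0: 0.41937, 0.33777, 0.28256
  X=1: 0.37655, 0.29370, 0.24353
  X=2: 0.37344, 0.29151, 0.24091
  X=3: 0.25128, 0.18894, 0.15177
Sum of the 12 terms: H(X,Y) = 3.4513 bits

Marginal of X (row sums):
  P(X=0) = 0.157 + 0.103 + 0.076 = 0.336
  P(X=1) = 0.126 + 0.081 + 0.060 = 0.267
  P(X=2) = 0.124 + 0.080 + 0.059 = 0.263
  P(X=3) = 0.063 + 0.041 + 0.030 = 0.134
H(X) = -[0.336·log₂(0.336) + 0.267·log₂(0.267) + 0.263·log₂(0.263) + 0.134·log₂(0.134)]
  = 0.52868 + 0.50866 + 0.50677 + 0.38856 = 1.9327 bits

H(Y|X) = H(X,Y) - H(X) = 3.4513 - 1.9327 = 1.5186 bits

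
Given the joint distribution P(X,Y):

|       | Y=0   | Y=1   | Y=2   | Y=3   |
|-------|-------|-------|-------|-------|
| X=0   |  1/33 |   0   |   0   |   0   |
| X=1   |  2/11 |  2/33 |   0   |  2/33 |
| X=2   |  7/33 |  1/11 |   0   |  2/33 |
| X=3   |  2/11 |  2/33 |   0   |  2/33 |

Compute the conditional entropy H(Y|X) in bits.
1.3343 bits

H(Y|X) = H(X,Y) - H(X)

H(X,Y) = -Σ_{x,y} P(x,y) log₂ P(x,y). Per-cell terms -P(x,y)·log₂P(x,y):
  X=0: 0.15286, 0.00000, 0.00000, 0.00000
  X=1: 0.44717, 0.24511, 0.00000, 0.24511
  X=2: 0.47452, 0.31449, 0.00000, 0.24511
  X=3: 0.44717, 0.24511, 0.00000, 0.24511
  (cells with P = 0 contribute 0)
Sum of the 16 terms: H(X,Y) = 3.0618 bits

Marginal of X (row sums):
  P(X=0) = 1/33 + 0 + 0 + 0 = 1/33
  P(X=1) = 2/11 + 2/33 + 0 + 2/33 = 10/33
  P(X=2) = 7/33 + 1/11 + 0 + 2/33 = 4/11
  P(X=3) = 2/11 + 2/33 + 0 + 2/33 = 10/33
H(X) = -[(1/33)·log₂(1/33) + (10/33)·log₂(10/33) + (4/11)·log₂(4/11) + (10/33)·log₂(10/33)]
  = 0.15286 + 0.52196 + 0.53070 + 0.52196 = 1.7275 bits

H(Y|X) = H(X,Y) - H(X) = 3.0618 - 1.7275 = 1.3343 bits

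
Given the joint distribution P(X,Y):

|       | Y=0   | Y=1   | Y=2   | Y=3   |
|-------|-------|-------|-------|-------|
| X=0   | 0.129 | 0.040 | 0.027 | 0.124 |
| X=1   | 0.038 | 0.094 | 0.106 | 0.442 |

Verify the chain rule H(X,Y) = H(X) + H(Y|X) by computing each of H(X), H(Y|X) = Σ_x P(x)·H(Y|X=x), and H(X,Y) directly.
H(X) = 0.9044 bits, H(Y|X) = 1.5404 bits, H(X,Y) = 2.4448 bits

Marginal of X (row sums):
  P(X=0) = 0.129 + 0.040 + 0.027 + 0.124 = 0.320
  P(X=1) = 0.038 + 0.094 + 0.106 + 0.442 = 0.680
H(X) = -[0.320·log₂(0.320) + 0.680·log₂(0.680)]
  = 0.52603 + 0.37835 = 0.9044 bits

H(Y|X) = Σ_x P(x)·H(Y|X=x):
  X=0: P(X=0) = 0.320, P(Y|X=0) = (129/320, 1/8, 27/320, 31/80) → H(Y|X=0) = 1.73434
  X=1: P(X=1) = 0.680, P(Y|X=1) = (19/340, 47/340, 53/340, 13/20) → H(Y|X=1) = 1.44915
H(Y|X) = 0.320·1.73434 + 0.680·1.44915 = 1.5404 bits

H(X,Y) = -Σ_{x,y} P(x,y) log₂ P(x,y). Per-cell terms -P(x,y)·log₂P(x,y):
  X=0: 0.38114, 0.18575, 0.14069, 0.37344
  X=1: 0.17928, 0.32065, 0.34321, 0.52062
Sum of the 8 terms: H(X,Y) = 2.4448 bits

Chain rule check:
  H(X) + H(Y|X) = 0.9044 + 1.5404 = 2.4448 bits
  H(X,Y) = 2.4448 bits
✓ Chain rule verified.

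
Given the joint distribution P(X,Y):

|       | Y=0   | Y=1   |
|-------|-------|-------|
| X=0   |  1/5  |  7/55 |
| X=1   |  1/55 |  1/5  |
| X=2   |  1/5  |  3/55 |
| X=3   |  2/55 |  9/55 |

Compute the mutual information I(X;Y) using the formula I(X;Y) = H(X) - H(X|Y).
0.2606 bits

I(X;Y) = H(X) - H(X|Y)

Marginal of X (row sums):
  P(X=0) = 1/5 + 7/55 = 18/55
  P(X=1) = 1/55 + 1/5 = 12/55
  P(X=2) = 1/5 + 3/55 = 14/55
  P(X=3) = 2/55 + 9/55 = 1/5
H(X) = -[(18/55)·log₂(18/55) + (12/55)·log₂(12/55) + (14/55)·log₂(14/55) + (1/5)·log₂(1/5)]
  = 0.52738 + 0.47921 + 0.50247 + 0.46439 = 1.97345 bits

Marginal of Y (column sums):
  P(Y=0) = 1/5 + 1/55 + 1/5 + 2/55 = 5/11
  P(Y=1) = 7/55 + 1/5 + 3/55 + 9/55 = 6/11
H(X|Y) = Σ_y P(y)·H(X|Y=y):
  Y=0: P(Y=0) = 5/11, P(X|Y=0) = (11/25, 1/25, 11/25, 2/25) → H(X|Y=0) = 1.51956
  Y=1: P(Y=1) = 6/11, P(X|Y=1) = (7/30, 11/30, 1/10, 3/10) → H(X|Y=1) = 1.87391
H(X|Y) = (5/11)·1.51956 + (6/11)·1.87391 = 1.71284 bits

I(X;Y) = H(X) - H(X|Y) = 1.97345 - 1.71284 = 0.2606 bits

Cross-check via I(X;Y) = H(X) + H(Y) - H(X,Y): computing H(Y) from the column sums and H(X,Y) from the 8 cells in the same way gives H(Y) = 0.99403 bits and H(X,Y) = 2.70687 bits, so
I(X;Y) = 1.97345 + 0.99403 - 2.70687 = 0.2606 bits ✓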